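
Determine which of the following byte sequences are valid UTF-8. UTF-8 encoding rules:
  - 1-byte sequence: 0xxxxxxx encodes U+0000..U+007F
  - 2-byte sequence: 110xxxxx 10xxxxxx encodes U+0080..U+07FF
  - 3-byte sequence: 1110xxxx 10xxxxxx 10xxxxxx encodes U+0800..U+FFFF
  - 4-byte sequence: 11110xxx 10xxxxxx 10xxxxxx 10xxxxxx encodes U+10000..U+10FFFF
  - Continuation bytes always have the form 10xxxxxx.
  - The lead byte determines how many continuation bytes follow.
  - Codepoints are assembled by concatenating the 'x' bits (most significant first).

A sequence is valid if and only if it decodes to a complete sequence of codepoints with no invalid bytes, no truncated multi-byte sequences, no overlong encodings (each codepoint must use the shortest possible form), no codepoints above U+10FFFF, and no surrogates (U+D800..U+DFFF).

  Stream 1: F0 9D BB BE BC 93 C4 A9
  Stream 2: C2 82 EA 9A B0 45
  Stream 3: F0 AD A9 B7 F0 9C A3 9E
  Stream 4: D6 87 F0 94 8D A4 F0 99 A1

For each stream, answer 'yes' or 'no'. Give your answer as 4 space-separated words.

Answer: no yes yes no

Derivation:
Stream 1: error at byte offset 4. INVALID
Stream 2: decodes cleanly. VALID
Stream 3: decodes cleanly. VALID
Stream 4: error at byte offset 9. INVALID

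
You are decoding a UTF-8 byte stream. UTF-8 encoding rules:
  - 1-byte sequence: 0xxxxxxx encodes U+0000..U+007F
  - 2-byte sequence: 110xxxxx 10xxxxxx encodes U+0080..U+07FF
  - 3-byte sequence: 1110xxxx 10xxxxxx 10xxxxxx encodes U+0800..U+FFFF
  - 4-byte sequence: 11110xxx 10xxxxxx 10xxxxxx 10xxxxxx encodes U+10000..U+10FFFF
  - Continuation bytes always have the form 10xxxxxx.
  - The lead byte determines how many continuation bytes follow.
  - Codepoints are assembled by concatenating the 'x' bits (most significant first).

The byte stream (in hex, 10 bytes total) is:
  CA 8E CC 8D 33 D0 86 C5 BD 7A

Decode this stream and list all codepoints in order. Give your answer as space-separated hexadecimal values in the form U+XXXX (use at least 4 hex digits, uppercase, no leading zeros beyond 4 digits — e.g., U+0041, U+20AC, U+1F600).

Byte[0]=CA: 2-byte lead, need 1 cont bytes. acc=0xA
Byte[1]=8E: continuation. acc=(acc<<6)|0x0E=0x28E
Completed: cp=U+028E (starts at byte 0)
Byte[2]=CC: 2-byte lead, need 1 cont bytes. acc=0xC
Byte[3]=8D: continuation. acc=(acc<<6)|0x0D=0x30D
Completed: cp=U+030D (starts at byte 2)
Byte[4]=33: 1-byte ASCII. cp=U+0033
Byte[5]=D0: 2-byte lead, need 1 cont bytes. acc=0x10
Byte[6]=86: continuation. acc=(acc<<6)|0x06=0x406
Completed: cp=U+0406 (starts at byte 5)
Byte[7]=C5: 2-byte lead, need 1 cont bytes. acc=0x5
Byte[8]=BD: continuation. acc=(acc<<6)|0x3D=0x17D
Completed: cp=U+017D (starts at byte 7)
Byte[9]=7A: 1-byte ASCII. cp=U+007A

Answer: U+028E U+030D U+0033 U+0406 U+017D U+007A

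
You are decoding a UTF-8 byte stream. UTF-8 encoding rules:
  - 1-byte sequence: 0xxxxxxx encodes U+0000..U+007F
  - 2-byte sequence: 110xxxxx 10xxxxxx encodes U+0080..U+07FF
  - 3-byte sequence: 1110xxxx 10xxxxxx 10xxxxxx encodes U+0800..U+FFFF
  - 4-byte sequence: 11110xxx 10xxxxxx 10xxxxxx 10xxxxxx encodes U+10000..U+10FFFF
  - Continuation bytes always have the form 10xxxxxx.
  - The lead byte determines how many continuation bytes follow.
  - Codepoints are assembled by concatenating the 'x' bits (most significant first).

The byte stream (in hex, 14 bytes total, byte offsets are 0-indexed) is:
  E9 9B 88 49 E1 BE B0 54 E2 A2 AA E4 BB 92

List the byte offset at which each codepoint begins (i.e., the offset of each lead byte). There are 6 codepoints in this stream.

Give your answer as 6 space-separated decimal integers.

Answer: 0 3 4 7 8 11

Derivation:
Byte[0]=E9: 3-byte lead, need 2 cont bytes. acc=0x9
Byte[1]=9B: continuation. acc=(acc<<6)|0x1B=0x25B
Byte[2]=88: continuation. acc=(acc<<6)|0x08=0x96C8
Completed: cp=U+96C8 (starts at byte 0)
Byte[3]=49: 1-byte ASCII. cp=U+0049
Byte[4]=E1: 3-byte lead, need 2 cont bytes. acc=0x1
Byte[5]=BE: continuation. acc=(acc<<6)|0x3E=0x7E
Byte[6]=B0: continuation. acc=(acc<<6)|0x30=0x1FB0
Completed: cp=U+1FB0 (starts at byte 4)
Byte[7]=54: 1-byte ASCII. cp=U+0054
Byte[8]=E2: 3-byte lead, need 2 cont bytes. acc=0x2
Byte[9]=A2: continuation. acc=(acc<<6)|0x22=0xA2
Byte[10]=AA: continuation. acc=(acc<<6)|0x2A=0x28AA
Completed: cp=U+28AA (starts at byte 8)
Byte[11]=E4: 3-byte lead, need 2 cont bytes. acc=0x4
Byte[12]=BB: continuation. acc=(acc<<6)|0x3B=0x13B
Byte[13]=92: continuation. acc=(acc<<6)|0x12=0x4ED2
Completed: cp=U+4ED2 (starts at byte 11)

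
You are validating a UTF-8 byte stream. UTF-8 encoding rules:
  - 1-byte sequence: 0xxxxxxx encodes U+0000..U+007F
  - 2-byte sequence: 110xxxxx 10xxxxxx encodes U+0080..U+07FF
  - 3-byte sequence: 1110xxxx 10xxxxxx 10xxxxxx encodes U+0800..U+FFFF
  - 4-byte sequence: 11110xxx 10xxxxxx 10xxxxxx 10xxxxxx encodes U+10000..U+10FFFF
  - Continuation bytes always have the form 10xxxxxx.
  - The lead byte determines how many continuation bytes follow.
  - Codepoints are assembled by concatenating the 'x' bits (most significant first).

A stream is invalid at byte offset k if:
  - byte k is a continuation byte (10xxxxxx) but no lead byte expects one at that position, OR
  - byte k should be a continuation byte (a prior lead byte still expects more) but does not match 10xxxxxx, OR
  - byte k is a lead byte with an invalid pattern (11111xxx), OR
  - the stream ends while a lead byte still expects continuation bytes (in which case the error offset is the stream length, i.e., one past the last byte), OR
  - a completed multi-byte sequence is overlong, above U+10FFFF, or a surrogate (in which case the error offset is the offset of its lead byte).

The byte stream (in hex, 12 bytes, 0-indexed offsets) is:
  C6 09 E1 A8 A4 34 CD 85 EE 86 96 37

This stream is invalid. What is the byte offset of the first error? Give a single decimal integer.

Answer: 1

Derivation:
Byte[0]=C6: 2-byte lead, need 1 cont bytes. acc=0x6
Byte[1]=09: expected 10xxxxxx continuation. INVALID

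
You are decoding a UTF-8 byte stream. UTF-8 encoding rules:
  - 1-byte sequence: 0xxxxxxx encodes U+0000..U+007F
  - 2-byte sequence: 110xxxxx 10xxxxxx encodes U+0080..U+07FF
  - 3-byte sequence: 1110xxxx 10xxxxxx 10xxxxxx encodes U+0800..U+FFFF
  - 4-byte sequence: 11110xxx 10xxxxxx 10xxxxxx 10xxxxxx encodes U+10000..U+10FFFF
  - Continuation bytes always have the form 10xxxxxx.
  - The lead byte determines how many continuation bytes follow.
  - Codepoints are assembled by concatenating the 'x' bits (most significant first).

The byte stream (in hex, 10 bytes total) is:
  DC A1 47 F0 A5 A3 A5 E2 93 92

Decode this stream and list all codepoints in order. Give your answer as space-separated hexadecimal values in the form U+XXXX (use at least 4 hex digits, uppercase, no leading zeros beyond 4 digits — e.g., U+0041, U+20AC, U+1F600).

Byte[0]=DC: 2-byte lead, need 1 cont bytes. acc=0x1C
Byte[1]=A1: continuation. acc=(acc<<6)|0x21=0x721
Completed: cp=U+0721 (starts at byte 0)
Byte[2]=47: 1-byte ASCII. cp=U+0047
Byte[3]=F0: 4-byte lead, need 3 cont bytes. acc=0x0
Byte[4]=A5: continuation. acc=(acc<<6)|0x25=0x25
Byte[5]=A3: continuation. acc=(acc<<6)|0x23=0x963
Byte[6]=A5: continuation. acc=(acc<<6)|0x25=0x258E5
Completed: cp=U+258E5 (starts at byte 3)
Byte[7]=E2: 3-byte lead, need 2 cont bytes. acc=0x2
Byte[8]=93: continuation. acc=(acc<<6)|0x13=0x93
Byte[9]=92: continuation. acc=(acc<<6)|0x12=0x24D2
Completed: cp=U+24D2 (starts at byte 7)

Answer: U+0721 U+0047 U+258E5 U+24D2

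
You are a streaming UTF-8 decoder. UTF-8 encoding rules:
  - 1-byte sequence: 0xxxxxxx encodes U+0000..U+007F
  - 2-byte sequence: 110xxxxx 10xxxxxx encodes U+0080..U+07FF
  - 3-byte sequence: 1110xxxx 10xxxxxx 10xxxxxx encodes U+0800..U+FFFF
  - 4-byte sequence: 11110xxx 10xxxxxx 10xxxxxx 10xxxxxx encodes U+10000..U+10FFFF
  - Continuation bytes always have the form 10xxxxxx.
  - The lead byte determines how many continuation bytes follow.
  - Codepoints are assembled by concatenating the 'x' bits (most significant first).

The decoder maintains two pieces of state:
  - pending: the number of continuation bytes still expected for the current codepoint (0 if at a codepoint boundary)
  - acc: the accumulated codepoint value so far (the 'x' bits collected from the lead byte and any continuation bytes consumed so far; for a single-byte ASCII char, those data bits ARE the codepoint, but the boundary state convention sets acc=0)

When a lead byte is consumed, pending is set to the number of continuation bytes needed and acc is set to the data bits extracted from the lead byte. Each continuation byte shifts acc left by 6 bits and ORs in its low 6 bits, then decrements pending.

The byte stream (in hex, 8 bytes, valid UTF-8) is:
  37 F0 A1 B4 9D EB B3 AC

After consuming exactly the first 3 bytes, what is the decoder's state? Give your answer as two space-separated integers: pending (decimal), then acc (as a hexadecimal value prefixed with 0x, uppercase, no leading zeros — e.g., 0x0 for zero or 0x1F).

Answer: 2 0x21

Derivation:
Byte[0]=37: 1-byte. pending=0, acc=0x0
Byte[1]=F0: 4-byte lead. pending=3, acc=0x0
Byte[2]=A1: continuation. acc=(acc<<6)|0x21=0x21, pending=2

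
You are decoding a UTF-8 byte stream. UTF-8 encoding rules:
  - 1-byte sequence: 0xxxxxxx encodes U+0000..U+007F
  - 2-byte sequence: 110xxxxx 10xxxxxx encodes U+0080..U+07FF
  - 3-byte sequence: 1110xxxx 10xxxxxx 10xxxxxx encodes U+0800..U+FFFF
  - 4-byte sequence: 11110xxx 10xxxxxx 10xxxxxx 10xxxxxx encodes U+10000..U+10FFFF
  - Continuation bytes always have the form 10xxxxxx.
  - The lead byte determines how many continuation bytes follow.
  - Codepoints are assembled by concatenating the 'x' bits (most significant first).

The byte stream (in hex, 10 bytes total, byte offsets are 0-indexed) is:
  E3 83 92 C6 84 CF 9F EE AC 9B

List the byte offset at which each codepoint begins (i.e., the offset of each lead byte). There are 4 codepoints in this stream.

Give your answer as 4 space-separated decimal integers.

Byte[0]=E3: 3-byte lead, need 2 cont bytes. acc=0x3
Byte[1]=83: continuation. acc=(acc<<6)|0x03=0xC3
Byte[2]=92: continuation. acc=(acc<<6)|0x12=0x30D2
Completed: cp=U+30D2 (starts at byte 0)
Byte[3]=C6: 2-byte lead, need 1 cont bytes. acc=0x6
Byte[4]=84: continuation. acc=(acc<<6)|0x04=0x184
Completed: cp=U+0184 (starts at byte 3)
Byte[5]=CF: 2-byte lead, need 1 cont bytes. acc=0xF
Byte[6]=9F: continuation. acc=(acc<<6)|0x1F=0x3DF
Completed: cp=U+03DF (starts at byte 5)
Byte[7]=EE: 3-byte lead, need 2 cont bytes. acc=0xE
Byte[8]=AC: continuation. acc=(acc<<6)|0x2C=0x3AC
Byte[9]=9B: continuation. acc=(acc<<6)|0x1B=0xEB1B
Completed: cp=U+EB1B (starts at byte 7)

Answer: 0 3 5 7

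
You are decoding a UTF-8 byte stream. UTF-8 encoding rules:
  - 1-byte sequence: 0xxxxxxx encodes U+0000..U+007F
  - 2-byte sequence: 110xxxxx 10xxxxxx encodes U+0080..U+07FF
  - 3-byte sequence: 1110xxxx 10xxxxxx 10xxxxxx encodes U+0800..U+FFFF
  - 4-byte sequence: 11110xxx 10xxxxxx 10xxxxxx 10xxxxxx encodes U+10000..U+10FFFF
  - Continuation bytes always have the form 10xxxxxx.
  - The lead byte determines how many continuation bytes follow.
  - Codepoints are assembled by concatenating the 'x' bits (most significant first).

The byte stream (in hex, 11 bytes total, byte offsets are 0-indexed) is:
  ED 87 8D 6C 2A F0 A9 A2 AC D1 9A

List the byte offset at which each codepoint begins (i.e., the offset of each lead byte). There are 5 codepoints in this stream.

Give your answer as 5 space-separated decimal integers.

Byte[0]=ED: 3-byte lead, need 2 cont bytes. acc=0xD
Byte[1]=87: continuation. acc=(acc<<6)|0x07=0x347
Byte[2]=8D: continuation. acc=(acc<<6)|0x0D=0xD1CD
Completed: cp=U+D1CD (starts at byte 0)
Byte[3]=6C: 1-byte ASCII. cp=U+006C
Byte[4]=2A: 1-byte ASCII. cp=U+002A
Byte[5]=F0: 4-byte lead, need 3 cont bytes. acc=0x0
Byte[6]=A9: continuation. acc=(acc<<6)|0x29=0x29
Byte[7]=A2: continuation. acc=(acc<<6)|0x22=0xA62
Byte[8]=AC: continuation. acc=(acc<<6)|0x2C=0x298AC
Completed: cp=U+298AC (starts at byte 5)
Byte[9]=D1: 2-byte lead, need 1 cont bytes. acc=0x11
Byte[10]=9A: continuation. acc=(acc<<6)|0x1A=0x45A
Completed: cp=U+045A (starts at byte 9)

Answer: 0 3 4 5 9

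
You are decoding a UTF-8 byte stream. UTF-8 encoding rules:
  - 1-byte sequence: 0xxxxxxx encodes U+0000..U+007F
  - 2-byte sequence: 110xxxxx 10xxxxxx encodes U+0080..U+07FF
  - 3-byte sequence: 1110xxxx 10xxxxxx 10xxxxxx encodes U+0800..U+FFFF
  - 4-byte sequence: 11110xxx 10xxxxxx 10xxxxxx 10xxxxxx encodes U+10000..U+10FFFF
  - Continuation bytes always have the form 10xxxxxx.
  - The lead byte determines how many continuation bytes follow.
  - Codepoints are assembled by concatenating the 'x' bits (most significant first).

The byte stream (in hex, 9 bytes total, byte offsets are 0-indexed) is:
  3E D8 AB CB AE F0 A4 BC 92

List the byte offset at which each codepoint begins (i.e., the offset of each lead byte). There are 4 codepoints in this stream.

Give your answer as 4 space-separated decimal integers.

Answer: 0 1 3 5

Derivation:
Byte[0]=3E: 1-byte ASCII. cp=U+003E
Byte[1]=D8: 2-byte lead, need 1 cont bytes. acc=0x18
Byte[2]=AB: continuation. acc=(acc<<6)|0x2B=0x62B
Completed: cp=U+062B (starts at byte 1)
Byte[3]=CB: 2-byte lead, need 1 cont bytes. acc=0xB
Byte[4]=AE: continuation. acc=(acc<<6)|0x2E=0x2EE
Completed: cp=U+02EE (starts at byte 3)
Byte[5]=F0: 4-byte lead, need 3 cont bytes. acc=0x0
Byte[6]=A4: continuation. acc=(acc<<6)|0x24=0x24
Byte[7]=BC: continuation. acc=(acc<<6)|0x3C=0x93C
Byte[8]=92: continuation. acc=(acc<<6)|0x12=0x24F12
Completed: cp=U+24F12 (starts at byte 5)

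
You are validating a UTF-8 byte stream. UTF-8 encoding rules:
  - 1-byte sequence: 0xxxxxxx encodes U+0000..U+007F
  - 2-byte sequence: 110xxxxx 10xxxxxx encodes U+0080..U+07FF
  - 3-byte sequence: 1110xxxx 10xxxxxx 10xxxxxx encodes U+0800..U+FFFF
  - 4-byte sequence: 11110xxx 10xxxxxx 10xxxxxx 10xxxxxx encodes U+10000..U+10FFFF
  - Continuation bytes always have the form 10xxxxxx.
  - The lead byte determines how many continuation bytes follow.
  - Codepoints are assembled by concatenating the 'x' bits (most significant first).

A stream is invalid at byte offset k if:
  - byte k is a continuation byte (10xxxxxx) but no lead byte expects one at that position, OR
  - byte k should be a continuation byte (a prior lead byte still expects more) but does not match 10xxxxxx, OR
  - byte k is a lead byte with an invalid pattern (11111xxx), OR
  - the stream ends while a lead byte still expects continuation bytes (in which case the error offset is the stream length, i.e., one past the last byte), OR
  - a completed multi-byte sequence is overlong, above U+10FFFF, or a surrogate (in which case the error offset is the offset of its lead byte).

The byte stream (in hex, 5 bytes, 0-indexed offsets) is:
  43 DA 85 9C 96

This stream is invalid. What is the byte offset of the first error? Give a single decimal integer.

Byte[0]=43: 1-byte ASCII. cp=U+0043
Byte[1]=DA: 2-byte lead, need 1 cont bytes. acc=0x1A
Byte[2]=85: continuation. acc=(acc<<6)|0x05=0x685
Completed: cp=U+0685 (starts at byte 1)
Byte[3]=9C: INVALID lead byte (not 0xxx/110x/1110/11110)

Answer: 3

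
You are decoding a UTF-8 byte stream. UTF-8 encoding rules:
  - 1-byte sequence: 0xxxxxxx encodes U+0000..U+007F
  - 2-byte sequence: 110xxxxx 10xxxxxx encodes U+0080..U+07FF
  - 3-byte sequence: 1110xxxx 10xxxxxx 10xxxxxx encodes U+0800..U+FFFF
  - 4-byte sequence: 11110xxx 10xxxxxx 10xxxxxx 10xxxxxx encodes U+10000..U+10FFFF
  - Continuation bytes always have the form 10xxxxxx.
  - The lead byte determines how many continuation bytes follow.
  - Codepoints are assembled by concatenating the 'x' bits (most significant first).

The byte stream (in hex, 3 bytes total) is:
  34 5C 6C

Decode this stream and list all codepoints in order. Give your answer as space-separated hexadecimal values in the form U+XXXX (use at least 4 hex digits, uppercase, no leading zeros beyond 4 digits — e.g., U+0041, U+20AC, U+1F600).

Answer: U+0034 U+005C U+006C

Derivation:
Byte[0]=34: 1-byte ASCII. cp=U+0034
Byte[1]=5C: 1-byte ASCII. cp=U+005C
Byte[2]=6C: 1-byte ASCII. cp=U+006C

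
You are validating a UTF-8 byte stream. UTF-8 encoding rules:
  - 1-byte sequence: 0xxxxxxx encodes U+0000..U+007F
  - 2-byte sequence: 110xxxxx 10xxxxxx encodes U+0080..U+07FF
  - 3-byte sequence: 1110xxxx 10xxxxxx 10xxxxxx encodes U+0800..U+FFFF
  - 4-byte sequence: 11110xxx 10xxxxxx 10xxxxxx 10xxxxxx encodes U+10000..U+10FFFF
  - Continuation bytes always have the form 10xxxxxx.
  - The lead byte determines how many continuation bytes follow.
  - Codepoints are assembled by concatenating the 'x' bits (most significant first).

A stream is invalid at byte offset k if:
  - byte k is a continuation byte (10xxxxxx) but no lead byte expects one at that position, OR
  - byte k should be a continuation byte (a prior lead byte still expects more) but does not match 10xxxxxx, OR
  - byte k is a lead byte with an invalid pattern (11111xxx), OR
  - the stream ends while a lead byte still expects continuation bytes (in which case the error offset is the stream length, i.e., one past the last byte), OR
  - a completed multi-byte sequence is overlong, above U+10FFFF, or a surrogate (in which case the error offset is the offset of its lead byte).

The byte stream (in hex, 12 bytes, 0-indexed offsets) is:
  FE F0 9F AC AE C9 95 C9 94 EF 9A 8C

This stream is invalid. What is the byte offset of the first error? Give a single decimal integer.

Byte[0]=FE: INVALID lead byte (not 0xxx/110x/1110/11110)

Answer: 0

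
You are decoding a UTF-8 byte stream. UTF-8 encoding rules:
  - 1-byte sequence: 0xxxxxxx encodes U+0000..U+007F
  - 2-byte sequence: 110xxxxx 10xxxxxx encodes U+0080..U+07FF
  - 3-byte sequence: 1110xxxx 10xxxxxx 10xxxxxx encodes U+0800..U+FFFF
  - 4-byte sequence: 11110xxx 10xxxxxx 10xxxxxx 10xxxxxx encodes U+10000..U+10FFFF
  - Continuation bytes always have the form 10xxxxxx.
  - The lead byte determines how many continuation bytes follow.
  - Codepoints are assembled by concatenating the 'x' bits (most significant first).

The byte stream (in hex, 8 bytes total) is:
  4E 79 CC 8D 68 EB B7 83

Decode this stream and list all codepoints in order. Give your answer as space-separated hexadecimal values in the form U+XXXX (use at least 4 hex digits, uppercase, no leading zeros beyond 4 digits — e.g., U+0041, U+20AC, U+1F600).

Byte[0]=4E: 1-byte ASCII. cp=U+004E
Byte[1]=79: 1-byte ASCII. cp=U+0079
Byte[2]=CC: 2-byte lead, need 1 cont bytes. acc=0xC
Byte[3]=8D: continuation. acc=(acc<<6)|0x0D=0x30D
Completed: cp=U+030D (starts at byte 2)
Byte[4]=68: 1-byte ASCII. cp=U+0068
Byte[5]=EB: 3-byte lead, need 2 cont bytes. acc=0xB
Byte[6]=B7: continuation. acc=(acc<<6)|0x37=0x2F7
Byte[7]=83: continuation. acc=(acc<<6)|0x03=0xBDC3
Completed: cp=U+BDC3 (starts at byte 5)

Answer: U+004E U+0079 U+030D U+0068 U+BDC3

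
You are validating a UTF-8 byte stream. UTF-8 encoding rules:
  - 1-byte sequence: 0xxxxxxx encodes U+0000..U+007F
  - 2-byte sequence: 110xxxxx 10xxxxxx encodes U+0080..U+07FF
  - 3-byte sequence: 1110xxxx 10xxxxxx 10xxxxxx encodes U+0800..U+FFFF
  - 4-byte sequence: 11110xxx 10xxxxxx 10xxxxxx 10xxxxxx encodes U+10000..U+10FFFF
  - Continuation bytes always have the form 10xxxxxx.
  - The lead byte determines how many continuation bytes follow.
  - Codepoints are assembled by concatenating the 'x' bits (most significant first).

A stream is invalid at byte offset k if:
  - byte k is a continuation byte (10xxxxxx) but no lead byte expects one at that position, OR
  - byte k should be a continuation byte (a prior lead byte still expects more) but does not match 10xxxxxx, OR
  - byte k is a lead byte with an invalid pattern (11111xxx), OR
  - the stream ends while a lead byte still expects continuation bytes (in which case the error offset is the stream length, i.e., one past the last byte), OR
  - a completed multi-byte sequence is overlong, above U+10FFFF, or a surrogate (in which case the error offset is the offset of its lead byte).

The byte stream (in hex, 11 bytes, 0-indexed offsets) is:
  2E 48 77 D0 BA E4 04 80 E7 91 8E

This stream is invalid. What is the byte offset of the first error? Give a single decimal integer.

Byte[0]=2E: 1-byte ASCII. cp=U+002E
Byte[1]=48: 1-byte ASCII. cp=U+0048
Byte[2]=77: 1-byte ASCII. cp=U+0077
Byte[3]=D0: 2-byte lead, need 1 cont bytes. acc=0x10
Byte[4]=BA: continuation. acc=(acc<<6)|0x3A=0x43A
Completed: cp=U+043A (starts at byte 3)
Byte[5]=E4: 3-byte lead, need 2 cont bytes. acc=0x4
Byte[6]=04: expected 10xxxxxx continuation. INVALID

Answer: 6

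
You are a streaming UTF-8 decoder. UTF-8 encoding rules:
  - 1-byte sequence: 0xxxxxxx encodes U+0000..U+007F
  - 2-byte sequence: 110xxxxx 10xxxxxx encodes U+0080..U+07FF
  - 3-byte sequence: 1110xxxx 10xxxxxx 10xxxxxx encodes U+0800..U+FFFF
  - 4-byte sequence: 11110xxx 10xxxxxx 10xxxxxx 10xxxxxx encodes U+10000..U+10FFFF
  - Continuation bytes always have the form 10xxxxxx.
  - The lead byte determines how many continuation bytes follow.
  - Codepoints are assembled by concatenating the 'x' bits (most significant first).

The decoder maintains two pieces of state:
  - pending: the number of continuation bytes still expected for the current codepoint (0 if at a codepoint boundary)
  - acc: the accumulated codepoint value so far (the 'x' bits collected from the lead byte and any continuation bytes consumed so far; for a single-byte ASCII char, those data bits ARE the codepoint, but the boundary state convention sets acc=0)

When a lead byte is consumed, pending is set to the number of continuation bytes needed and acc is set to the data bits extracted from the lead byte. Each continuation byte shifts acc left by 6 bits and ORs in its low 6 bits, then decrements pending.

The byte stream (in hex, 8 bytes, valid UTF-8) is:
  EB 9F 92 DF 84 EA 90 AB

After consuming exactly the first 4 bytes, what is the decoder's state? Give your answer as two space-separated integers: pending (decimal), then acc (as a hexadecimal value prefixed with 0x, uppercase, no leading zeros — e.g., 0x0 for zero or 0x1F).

Answer: 1 0x1F

Derivation:
Byte[0]=EB: 3-byte lead. pending=2, acc=0xB
Byte[1]=9F: continuation. acc=(acc<<6)|0x1F=0x2DF, pending=1
Byte[2]=92: continuation. acc=(acc<<6)|0x12=0xB7D2, pending=0
Byte[3]=DF: 2-byte lead. pending=1, acc=0x1F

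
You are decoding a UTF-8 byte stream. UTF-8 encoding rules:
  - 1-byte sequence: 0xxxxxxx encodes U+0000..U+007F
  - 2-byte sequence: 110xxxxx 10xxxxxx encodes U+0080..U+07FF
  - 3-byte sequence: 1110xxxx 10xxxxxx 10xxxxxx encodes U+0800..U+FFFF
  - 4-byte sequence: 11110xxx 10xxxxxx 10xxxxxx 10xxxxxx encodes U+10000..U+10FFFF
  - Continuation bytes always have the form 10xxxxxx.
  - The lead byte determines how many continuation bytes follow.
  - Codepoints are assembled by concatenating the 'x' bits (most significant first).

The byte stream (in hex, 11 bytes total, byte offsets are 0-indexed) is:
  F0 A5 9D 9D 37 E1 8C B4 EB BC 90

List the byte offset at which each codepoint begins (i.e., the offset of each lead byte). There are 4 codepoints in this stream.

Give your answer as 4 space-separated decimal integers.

Byte[0]=F0: 4-byte lead, need 3 cont bytes. acc=0x0
Byte[1]=A5: continuation. acc=(acc<<6)|0x25=0x25
Byte[2]=9D: continuation. acc=(acc<<6)|0x1D=0x95D
Byte[3]=9D: continuation. acc=(acc<<6)|0x1D=0x2575D
Completed: cp=U+2575D (starts at byte 0)
Byte[4]=37: 1-byte ASCII. cp=U+0037
Byte[5]=E1: 3-byte lead, need 2 cont bytes. acc=0x1
Byte[6]=8C: continuation. acc=(acc<<6)|0x0C=0x4C
Byte[7]=B4: continuation. acc=(acc<<6)|0x34=0x1334
Completed: cp=U+1334 (starts at byte 5)
Byte[8]=EB: 3-byte lead, need 2 cont bytes. acc=0xB
Byte[9]=BC: continuation. acc=(acc<<6)|0x3C=0x2FC
Byte[10]=90: continuation. acc=(acc<<6)|0x10=0xBF10
Completed: cp=U+BF10 (starts at byte 8)

Answer: 0 4 5 8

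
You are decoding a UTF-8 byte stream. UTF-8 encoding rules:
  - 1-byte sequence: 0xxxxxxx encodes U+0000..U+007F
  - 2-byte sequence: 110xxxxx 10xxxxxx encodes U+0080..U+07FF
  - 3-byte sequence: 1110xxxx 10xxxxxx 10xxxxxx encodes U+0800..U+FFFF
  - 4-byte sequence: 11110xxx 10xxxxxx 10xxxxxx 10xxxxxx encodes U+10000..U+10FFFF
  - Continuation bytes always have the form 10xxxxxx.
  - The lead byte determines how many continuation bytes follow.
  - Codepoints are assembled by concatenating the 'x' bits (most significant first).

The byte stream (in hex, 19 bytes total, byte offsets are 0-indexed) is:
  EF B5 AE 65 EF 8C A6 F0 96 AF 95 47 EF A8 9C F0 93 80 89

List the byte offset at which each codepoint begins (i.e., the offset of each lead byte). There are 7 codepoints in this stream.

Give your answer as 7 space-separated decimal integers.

Answer: 0 3 4 7 11 12 15

Derivation:
Byte[0]=EF: 3-byte lead, need 2 cont bytes. acc=0xF
Byte[1]=B5: continuation. acc=(acc<<6)|0x35=0x3F5
Byte[2]=AE: continuation. acc=(acc<<6)|0x2E=0xFD6E
Completed: cp=U+FD6E (starts at byte 0)
Byte[3]=65: 1-byte ASCII. cp=U+0065
Byte[4]=EF: 3-byte lead, need 2 cont bytes. acc=0xF
Byte[5]=8C: continuation. acc=(acc<<6)|0x0C=0x3CC
Byte[6]=A6: continuation. acc=(acc<<6)|0x26=0xF326
Completed: cp=U+F326 (starts at byte 4)
Byte[7]=F0: 4-byte lead, need 3 cont bytes. acc=0x0
Byte[8]=96: continuation. acc=(acc<<6)|0x16=0x16
Byte[9]=AF: continuation. acc=(acc<<6)|0x2F=0x5AF
Byte[10]=95: continuation. acc=(acc<<6)|0x15=0x16BD5
Completed: cp=U+16BD5 (starts at byte 7)
Byte[11]=47: 1-byte ASCII. cp=U+0047
Byte[12]=EF: 3-byte lead, need 2 cont bytes. acc=0xF
Byte[13]=A8: continuation. acc=(acc<<6)|0x28=0x3E8
Byte[14]=9C: continuation. acc=(acc<<6)|0x1C=0xFA1C
Completed: cp=U+FA1C (starts at byte 12)
Byte[15]=F0: 4-byte lead, need 3 cont bytes. acc=0x0
Byte[16]=93: continuation. acc=(acc<<6)|0x13=0x13
Byte[17]=80: continuation. acc=(acc<<6)|0x00=0x4C0
Byte[18]=89: continuation. acc=(acc<<6)|0x09=0x13009
Completed: cp=U+13009 (starts at byte 15)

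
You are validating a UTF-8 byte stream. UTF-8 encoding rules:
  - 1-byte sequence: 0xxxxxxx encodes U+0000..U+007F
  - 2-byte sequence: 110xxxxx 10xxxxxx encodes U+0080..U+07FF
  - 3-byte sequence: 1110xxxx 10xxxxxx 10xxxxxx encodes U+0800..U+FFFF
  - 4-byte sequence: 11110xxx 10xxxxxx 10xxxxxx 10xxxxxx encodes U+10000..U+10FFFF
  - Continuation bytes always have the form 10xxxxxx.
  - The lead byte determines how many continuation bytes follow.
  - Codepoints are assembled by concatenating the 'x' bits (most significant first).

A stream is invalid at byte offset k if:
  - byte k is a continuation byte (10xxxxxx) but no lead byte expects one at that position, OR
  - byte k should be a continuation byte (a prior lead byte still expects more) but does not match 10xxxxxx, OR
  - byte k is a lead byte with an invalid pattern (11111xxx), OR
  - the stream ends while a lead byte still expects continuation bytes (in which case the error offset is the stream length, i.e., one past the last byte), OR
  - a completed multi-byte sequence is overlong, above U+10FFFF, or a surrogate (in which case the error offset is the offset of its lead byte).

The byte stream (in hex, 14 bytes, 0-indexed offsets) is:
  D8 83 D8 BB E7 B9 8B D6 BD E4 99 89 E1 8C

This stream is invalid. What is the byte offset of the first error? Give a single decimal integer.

Byte[0]=D8: 2-byte lead, need 1 cont bytes. acc=0x18
Byte[1]=83: continuation. acc=(acc<<6)|0x03=0x603
Completed: cp=U+0603 (starts at byte 0)
Byte[2]=D8: 2-byte lead, need 1 cont bytes. acc=0x18
Byte[3]=BB: continuation. acc=(acc<<6)|0x3B=0x63B
Completed: cp=U+063B (starts at byte 2)
Byte[4]=E7: 3-byte lead, need 2 cont bytes. acc=0x7
Byte[5]=B9: continuation. acc=(acc<<6)|0x39=0x1F9
Byte[6]=8B: continuation. acc=(acc<<6)|0x0B=0x7E4B
Completed: cp=U+7E4B (starts at byte 4)
Byte[7]=D6: 2-byte lead, need 1 cont bytes. acc=0x16
Byte[8]=BD: continuation. acc=(acc<<6)|0x3D=0x5BD
Completed: cp=U+05BD (starts at byte 7)
Byte[9]=E4: 3-byte lead, need 2 cont bytes. acc=0x4
Byte[10]=99: continuation. acc=(acc<<6)|0x19=0x119
Byte[11]=89: continuation. acc=(acc<<6)|0x09=0x4649
Completed: cp=U+4649 (starts at byte 9)
Byte[12]=E1: 3-byte lead, need 2 cont bytes. acc=0x1
Byte[13]=8C: continuation. acc=(acc<<6)|0x0C=0x4C
Byte[14]: stream ended, expected continuation. INVALID

Answer: 14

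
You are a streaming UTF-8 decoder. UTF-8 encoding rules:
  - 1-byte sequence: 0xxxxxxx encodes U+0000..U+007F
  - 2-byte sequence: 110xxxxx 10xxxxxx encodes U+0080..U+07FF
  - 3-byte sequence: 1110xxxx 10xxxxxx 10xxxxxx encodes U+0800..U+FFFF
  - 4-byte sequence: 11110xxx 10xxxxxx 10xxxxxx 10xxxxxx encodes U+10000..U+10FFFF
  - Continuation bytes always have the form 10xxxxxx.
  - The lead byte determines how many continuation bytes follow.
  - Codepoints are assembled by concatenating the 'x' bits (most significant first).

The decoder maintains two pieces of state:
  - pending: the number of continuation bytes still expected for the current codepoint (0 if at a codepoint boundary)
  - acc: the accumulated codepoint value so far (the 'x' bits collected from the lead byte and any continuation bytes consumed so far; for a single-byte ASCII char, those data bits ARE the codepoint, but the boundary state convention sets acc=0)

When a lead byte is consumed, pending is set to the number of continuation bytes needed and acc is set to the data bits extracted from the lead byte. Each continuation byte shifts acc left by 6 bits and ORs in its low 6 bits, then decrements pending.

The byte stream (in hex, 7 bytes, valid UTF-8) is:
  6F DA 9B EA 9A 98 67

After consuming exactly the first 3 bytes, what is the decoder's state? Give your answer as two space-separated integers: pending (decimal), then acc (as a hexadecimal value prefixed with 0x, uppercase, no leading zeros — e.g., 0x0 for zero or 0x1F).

Byte[0]=6F: 1-byte. pending=0, acc=0x0
Byte[1]=DA: 2-byte lead. pending=1, acc=0x1A
Byte[2]=9B: continuation. acc=(acc<<6)|0x1B=0x69B, pending=0

Answer: 0 0x69B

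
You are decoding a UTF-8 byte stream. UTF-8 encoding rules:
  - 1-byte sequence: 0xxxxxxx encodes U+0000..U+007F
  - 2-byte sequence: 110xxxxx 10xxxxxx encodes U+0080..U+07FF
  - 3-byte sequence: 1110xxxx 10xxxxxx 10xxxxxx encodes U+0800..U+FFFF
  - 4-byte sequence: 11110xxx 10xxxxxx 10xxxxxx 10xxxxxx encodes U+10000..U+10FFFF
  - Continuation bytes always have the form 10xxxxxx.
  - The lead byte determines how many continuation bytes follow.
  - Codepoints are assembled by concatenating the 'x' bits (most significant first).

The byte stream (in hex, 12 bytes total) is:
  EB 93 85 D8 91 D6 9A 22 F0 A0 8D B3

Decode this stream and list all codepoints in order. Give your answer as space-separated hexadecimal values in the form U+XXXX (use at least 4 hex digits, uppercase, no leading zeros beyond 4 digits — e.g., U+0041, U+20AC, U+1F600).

Answer: U+B4C5 U+0611 U+059A U+0022 U+20373

Derivation:
Byte[0]=EB: 3-byte lead, need 2 cont bytes. acc=0xB
Byte[1]=93: continuation. acc=(acc<<6)|0x13=0x2D3
Byte[2]=85: continuation. acc=(acc<<6)|0x05=0xB4C5
Completed: cp=U+B4C5 (starts at byte 0)
Byte[3]=D8: 2-byte lead, need 1 cont bytes. acc=0x18
Byte[4]=91: continuation. acc=(acc<<6)|0x11=0x611
Completed: cp=U+0611 (starts at byte 3)
Byte[5]=D6: 2-byte lead, need 1 cont bytes. acc=0x16
Byte[6]=9A: continuation. acc=(acc<<6)|0x1A=0x59A
Completed: cp=U+059A (starts at byte 5)
Byte[7]=22: 1-byte ASCII. cp=U+0022
Byte[8]=F0: 4-byte lead, need 3 cont bytes. acc=0x0
Byte[9]=A0: continuation. acc=(acc<<6)|0x20=0x20
Byte[10]=8D: continuation. acc=(acc<<6)|0x0D=0x80D
Byte[11]=B3: continuation. acc=(acc<<6)|0x33=0x20373
Completed: cp=U+20373 (starts at byte 8)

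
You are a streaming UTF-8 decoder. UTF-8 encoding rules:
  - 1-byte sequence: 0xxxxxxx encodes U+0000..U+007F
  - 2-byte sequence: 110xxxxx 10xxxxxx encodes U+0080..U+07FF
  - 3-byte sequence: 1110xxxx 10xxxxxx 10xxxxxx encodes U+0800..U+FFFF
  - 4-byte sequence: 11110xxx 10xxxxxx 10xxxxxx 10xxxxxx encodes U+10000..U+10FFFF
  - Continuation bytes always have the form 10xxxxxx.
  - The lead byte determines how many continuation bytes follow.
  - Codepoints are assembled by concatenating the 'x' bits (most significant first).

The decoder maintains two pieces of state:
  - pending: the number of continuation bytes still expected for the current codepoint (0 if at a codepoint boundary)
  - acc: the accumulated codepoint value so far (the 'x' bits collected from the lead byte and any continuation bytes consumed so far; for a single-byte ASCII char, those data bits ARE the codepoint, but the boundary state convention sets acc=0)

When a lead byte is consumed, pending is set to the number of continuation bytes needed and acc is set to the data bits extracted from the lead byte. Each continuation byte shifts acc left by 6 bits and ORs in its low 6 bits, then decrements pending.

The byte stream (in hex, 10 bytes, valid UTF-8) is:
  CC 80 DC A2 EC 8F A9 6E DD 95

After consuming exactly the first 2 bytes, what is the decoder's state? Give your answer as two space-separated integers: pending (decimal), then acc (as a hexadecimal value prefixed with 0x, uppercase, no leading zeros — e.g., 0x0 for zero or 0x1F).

Answer: 0 0x300

Derivation:
Byte[0]=CC: 2-byte lead. pending=1, acc=0xC
Byte[1]=80: continuation. acc=(acc<<6)|0x00=0x300, pending=0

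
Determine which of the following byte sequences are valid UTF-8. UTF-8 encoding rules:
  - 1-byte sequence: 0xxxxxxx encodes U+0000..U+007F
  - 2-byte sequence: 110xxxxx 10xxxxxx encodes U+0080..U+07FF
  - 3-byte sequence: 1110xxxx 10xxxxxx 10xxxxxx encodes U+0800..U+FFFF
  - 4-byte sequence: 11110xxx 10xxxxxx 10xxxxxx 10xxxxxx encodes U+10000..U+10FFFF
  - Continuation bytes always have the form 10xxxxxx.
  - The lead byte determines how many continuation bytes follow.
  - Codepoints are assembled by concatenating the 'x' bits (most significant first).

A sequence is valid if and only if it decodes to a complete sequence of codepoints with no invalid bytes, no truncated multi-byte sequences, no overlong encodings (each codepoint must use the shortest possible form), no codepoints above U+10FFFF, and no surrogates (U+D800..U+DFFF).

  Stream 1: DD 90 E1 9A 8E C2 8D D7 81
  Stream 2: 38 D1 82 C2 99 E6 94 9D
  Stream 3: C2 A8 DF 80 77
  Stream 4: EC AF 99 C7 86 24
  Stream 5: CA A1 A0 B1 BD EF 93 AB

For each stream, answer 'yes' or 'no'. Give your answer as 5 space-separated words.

Answer: yes yes yes yes no

Derivation:
Stream 1: decodes cleanly. VALID
Stream 2: decodes cleanly. VALID
Stream 3: decodes cleanly. VALID
Stream 4: decodes cleanly. VALID
Stream 5: error at byte offset 2. INVALID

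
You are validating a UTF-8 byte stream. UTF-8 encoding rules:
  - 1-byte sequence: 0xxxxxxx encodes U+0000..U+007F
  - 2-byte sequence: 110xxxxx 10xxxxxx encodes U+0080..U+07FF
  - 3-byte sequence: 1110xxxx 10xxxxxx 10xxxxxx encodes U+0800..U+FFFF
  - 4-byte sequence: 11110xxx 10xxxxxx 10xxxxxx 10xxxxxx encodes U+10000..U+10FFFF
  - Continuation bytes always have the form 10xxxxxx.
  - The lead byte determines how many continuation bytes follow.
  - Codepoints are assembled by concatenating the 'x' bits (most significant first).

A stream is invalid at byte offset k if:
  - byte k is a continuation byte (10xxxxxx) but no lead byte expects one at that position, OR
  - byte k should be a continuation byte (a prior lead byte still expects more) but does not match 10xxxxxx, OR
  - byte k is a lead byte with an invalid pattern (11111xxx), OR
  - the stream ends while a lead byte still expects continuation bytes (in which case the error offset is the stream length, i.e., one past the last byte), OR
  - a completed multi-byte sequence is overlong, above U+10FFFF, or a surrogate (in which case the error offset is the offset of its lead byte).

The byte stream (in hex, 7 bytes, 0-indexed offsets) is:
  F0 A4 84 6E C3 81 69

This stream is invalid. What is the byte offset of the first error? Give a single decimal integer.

Byte[0]=F0: 4-byte lead, need 3 cont bytes. acc=0x0
Byte[1]=A4: continuation. acc=(acc<<6)|0x24=0x24
Byte[2]=84: continuation. acc=(acc<<6)|0x04=0x904
Byte[3]=6E: expected 10xxxxxx continuation. INVALID

Answer: 3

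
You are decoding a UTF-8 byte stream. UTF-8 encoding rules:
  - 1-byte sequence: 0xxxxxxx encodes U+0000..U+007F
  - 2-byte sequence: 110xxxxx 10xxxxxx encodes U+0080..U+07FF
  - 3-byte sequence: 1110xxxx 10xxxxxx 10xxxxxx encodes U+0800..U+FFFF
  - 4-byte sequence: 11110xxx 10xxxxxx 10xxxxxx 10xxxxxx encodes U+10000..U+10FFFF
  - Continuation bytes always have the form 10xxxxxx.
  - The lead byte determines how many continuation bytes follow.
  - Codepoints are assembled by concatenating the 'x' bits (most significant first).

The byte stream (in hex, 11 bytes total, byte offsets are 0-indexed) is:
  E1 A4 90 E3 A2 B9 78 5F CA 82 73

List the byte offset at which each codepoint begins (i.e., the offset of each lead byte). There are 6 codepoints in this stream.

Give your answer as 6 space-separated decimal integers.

Byte[0]=E1: 3-byte lead, need 2 cont bytes. acc=0x1
Byte[1]=A4: continuation. acc=(acc<<6)|0x24=0x64
Byte[2]=90: continuation. acc=(acc<<6)|0x10=0x1910
Completed: cp=U+1910 (starts at byte 0)
Byte[3]=E3: 3-byte lead, need 2 cont bytes. acc=0x3
Byte[4]=A2: continuation. acc=(acc<<6)|0x22=0xE2
Byte[5]=B9: continuation. acc=(acc<<6)|0x39=0x38B9
Completed: cp=U+38B9 (starts at byte 3)
Byte[6]=78: 1-byte ASCII. cp=U+0078
Byte[7]=5F: 1-byte ASCII. cp=U+005F
Byte[8]=CA: 2-byte lead, need 1 cont bytes. acc=0xA
Byte[9]=82: continuation. acc=(acc<<6)|0x02=0x282
Completed: cp=U+0282 (starts at byte 8)
Byte[10]=73: 1-byte ASCII. cp=U+0073

Answer: 0 3 6 7 8 10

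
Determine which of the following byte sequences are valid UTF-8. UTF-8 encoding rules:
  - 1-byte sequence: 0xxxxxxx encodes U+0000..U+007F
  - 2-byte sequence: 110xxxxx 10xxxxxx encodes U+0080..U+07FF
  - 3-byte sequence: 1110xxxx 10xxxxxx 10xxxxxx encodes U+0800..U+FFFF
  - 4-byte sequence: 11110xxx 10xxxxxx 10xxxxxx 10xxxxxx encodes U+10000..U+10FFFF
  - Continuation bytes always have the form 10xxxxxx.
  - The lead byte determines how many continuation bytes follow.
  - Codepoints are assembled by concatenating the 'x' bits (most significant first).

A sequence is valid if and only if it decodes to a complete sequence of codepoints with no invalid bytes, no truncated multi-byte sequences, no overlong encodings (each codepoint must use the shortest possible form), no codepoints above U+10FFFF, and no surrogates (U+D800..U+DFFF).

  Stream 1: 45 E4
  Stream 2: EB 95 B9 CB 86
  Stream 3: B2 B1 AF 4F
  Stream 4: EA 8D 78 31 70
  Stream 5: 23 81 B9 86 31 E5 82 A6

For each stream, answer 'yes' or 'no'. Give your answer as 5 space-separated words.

Answer: no yes no no no

Derivation:
Stream 1: error at byte offset 2. INVALID
Stream 2: decodes cleanly. VALID
Stream 3: error at byte offset 0. INVALID
Stream 4: error at byte offset 2. INVALID
Stream 5: error at byte offset 1. INVALID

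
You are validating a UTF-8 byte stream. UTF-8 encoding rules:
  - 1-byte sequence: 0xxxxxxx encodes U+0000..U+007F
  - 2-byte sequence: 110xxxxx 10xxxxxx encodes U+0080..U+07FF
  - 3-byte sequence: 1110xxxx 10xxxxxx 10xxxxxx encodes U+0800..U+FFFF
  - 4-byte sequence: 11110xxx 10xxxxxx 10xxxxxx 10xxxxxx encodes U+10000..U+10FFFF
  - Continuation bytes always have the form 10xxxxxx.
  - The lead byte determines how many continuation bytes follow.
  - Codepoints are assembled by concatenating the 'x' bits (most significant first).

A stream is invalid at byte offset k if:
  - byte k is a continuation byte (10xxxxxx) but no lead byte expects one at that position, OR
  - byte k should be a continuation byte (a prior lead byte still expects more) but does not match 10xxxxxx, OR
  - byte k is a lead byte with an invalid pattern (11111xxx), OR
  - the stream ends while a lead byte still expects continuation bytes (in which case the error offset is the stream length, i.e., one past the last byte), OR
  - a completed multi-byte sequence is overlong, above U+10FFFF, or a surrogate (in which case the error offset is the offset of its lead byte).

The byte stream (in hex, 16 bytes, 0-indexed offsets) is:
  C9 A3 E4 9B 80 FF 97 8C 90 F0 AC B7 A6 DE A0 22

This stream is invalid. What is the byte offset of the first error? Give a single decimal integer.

Answer: 5

Derivation:
Byte[0]=C9: 2-byte lead, need 1 cont bytes. acc=0x9
Byte[1]=A3: continuation. acc=(acc<<6)|0x23=0x263
Completed: cp=U+0263 (starts at byte 0)
Byte[2]=E4: 3-byte lead, need 2 cont bytes. acc=0x4
Byte[3]=9B: continuation. acc=(acc<<6)|0x1B=0x11B
Byte[4]=80: continuation. acc=(acc<<6)|0x00=0x46C0
Completed: cp=U+46C0 (starts at byte 2)
Byte[5]=FF: INVALID lead byte (not 0xxx/110x/1110/11110)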